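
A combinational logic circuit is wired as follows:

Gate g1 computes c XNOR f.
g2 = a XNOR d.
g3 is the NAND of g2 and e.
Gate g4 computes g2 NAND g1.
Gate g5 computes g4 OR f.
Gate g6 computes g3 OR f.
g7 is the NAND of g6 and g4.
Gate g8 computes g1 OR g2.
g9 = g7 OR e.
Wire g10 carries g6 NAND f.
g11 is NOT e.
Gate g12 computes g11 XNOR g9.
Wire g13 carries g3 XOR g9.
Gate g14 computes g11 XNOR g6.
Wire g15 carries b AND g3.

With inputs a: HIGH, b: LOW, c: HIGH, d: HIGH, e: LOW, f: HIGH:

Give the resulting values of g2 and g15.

g2 = a XNOR d = HIGH XNOR HIGH = HIGH
g3 = g2 NAND e = HIGH NAND LOW = HIGH
g15 = b AND g3 = LOW AND HIGH = LOW

g2 = HIGH, g15 = LOW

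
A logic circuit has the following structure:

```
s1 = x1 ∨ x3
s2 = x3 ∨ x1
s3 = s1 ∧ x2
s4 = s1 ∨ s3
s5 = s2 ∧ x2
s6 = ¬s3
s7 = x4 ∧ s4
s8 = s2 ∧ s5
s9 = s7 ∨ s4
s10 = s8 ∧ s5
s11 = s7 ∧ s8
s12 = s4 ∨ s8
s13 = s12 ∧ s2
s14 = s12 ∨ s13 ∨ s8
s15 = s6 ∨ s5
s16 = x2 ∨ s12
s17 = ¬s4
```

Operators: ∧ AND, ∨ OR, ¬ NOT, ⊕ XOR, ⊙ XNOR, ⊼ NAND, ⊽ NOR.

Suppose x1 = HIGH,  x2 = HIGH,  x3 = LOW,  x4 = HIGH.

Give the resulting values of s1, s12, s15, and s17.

s1 = HIGH; s12 = HIGH; s15 = HIGH; s17 = LOW

s1 = x1 OR x3 = HIGH OR LOW = HIGH
s2 = x3 OR x1 = LOW OR HIGH = HIGH
s3 = s1 AND x2 = HIGH AND HIGH = HIGH
s4 = s1 OR s3 = HIGH OR HIGH = HIGH
s5 = s2 AND x2 = HIGH AND HIGH = HIGH
s6 = NOT s3 = NOT HIGH = LOW
s8 = s2 AND s5 = HIGH AND HIGH = HIGH
s12 = s4 OR s8 = HIGH OR HIGH = HIGH
s15 = s6 OR s5 = LOW OR HIGH = HIGH
s17 = NOT s4 = NOT HIGH = LOW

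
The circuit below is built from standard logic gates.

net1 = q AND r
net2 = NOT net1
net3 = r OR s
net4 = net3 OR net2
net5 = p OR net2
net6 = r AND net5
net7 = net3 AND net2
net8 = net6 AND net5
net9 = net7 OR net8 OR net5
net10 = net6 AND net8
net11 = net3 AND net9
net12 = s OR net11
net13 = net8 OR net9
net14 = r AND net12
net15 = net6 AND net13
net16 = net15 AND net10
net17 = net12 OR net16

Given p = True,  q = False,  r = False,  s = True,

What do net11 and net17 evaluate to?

net1 = q AND r = False AND False = False
net2 = NOT net1 = NOT False = True
net3 = r OR s = False OR True = True
net5 = p OR net2 = True OR True = True
net6 = r AND net5 = False AND True = False
net7 = net3 AND net2 = True AND True = True
net8 = net6 AND net5 = False AND True = False
net9 = net7 OR net8 OR net5 = True OR False OR True = True
net10 = net6 AND net8 = False AND False = False
net11 = net3 AND net9 = True AND True = True
net12 = s OR net11 = True OR True = True
net13 = net8 OR net9 = False OR True = True
net15 = net6 AND net13 = False AND True = False
net16 = net15 AND net10 = False AND False = False
net17 = net12 OR net16 = True OR False = True

net11 = True; net17 = True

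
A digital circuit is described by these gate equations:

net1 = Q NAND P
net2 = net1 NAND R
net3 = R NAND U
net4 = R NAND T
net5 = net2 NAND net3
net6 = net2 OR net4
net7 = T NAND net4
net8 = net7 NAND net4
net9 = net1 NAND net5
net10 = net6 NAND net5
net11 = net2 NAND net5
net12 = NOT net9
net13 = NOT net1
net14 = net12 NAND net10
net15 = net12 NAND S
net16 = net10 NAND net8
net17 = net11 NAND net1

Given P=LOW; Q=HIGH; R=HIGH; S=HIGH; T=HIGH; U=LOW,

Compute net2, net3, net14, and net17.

net1 = Q NAND P = HIGH NAND LOW = HIGH
net2 = net1 NAND R = HIGH NAND HIGH = LOW
net3 = R NAND U = HIGH NAND LOW = HIGH
net4 = R NAND T = HIGH NAND HIGH = LOW
net5 = net2 NAND net3 = LOW NAND HIGH = HIGH
net6 = net2 OR net4 = LOW OR LOW = LOW
net9 = net1 NAND net5 = HIGH NAND HIGH = LOW
net10 = net6 NAND net5 = LOW NAND HIGH = HIGH
net11 = net2 NAND net5 = LOW NAND HIGH = HIGH
net12 = NOT net9 = NOT LOW = HIGH
net14 = net12 NAND net10 = HIGH NAND HIGH = LOW
net17 = net11 NAND net1 = HIGH NAND HIGH = LOW

net2 = LOW  net3 = HIGH  net14 = LOW  net17 = LOW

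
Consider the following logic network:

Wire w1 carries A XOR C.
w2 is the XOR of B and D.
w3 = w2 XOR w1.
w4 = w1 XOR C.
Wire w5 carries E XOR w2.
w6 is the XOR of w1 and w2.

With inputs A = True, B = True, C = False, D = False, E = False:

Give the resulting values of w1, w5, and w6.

w1 = A XOR C = True XOR False = True
w2 = B XOR D = True XOR False = True
w5 = E XOR w2 = False XOR True = True
w6 = w1 XOR w2 = True XOR True = False

w1 = True; w5 = True; w6 = False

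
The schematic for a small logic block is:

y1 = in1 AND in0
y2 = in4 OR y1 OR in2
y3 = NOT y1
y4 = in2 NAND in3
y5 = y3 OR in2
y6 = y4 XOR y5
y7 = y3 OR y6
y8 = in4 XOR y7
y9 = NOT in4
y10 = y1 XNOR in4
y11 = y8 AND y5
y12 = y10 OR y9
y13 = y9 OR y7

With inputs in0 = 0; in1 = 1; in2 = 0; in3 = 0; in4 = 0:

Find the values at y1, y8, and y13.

y1 = in1 AND in0 = 1 AND 0 = 0
y3 = NOT y1 = NOT 0 = 1
y4 = in2 NAND in3 = 0 NAND 0 = 1
y5 = y3 OR in2 = 1 OR 0 = 1
y6 = y4 XOR y5 = 1 XOR 1 = 0
y7 = y3 OR y6 = 1 OR 0 = 1
y8 = in4 XOR y7 = 0 XOR 1 = 1
y9 = NOT in4 = NOT 0 = 1
y13 = y9 OR y7 = 1 OR 1 = 1

y1 = 0; y8 = 1; y13 = 1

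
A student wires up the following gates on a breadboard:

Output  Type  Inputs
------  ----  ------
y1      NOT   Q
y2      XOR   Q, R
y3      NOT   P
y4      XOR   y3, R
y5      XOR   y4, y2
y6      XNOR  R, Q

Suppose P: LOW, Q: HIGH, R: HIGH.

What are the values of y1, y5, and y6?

y1 = NOT Q = NOT HIGH = LOW
y2 = Q XOR R = HIGH XOR HIGH = LOW
y3 = NOT P = NOT LOW = HIGH
y4 = y3 XOR R = HIGH XOR HIGH = LOW
y5 = y4 XOR y2 = LOW XOR LOW = LOW
y6 = R XNOR Q = HIGH XNOR HIGH = HIGH

y1 = LOW  y5 = LOW  y6 = HIGH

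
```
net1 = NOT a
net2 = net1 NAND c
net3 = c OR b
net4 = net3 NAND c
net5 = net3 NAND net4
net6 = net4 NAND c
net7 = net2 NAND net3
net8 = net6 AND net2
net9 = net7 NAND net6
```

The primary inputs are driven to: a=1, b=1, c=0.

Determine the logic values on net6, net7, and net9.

net6 = 1, net7 = 0, net9 = 1

net1 = NOT a = NOT 1 = 0
net2 = net1 NAND c = 0 NAND 0 = 1
net3 = c OR b = 0 OR 1 = 1
net4 = net3 NAND c = 1 NAND 0 = 1
net6 = net4 NAND c = 1 NAND 0 = 1
net7 = net2 NAND net3 = 1 NAND 1 = 0
net9 = net7 NAND net6 = 0 NAND 1 = 1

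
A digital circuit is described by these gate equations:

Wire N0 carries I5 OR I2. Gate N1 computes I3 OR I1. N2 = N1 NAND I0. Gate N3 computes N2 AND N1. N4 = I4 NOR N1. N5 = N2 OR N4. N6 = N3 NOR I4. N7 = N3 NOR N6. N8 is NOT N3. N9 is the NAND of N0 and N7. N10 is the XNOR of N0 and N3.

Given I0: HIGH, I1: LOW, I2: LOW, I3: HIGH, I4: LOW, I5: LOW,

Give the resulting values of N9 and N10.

N9 = HIGH; N10 = HIGH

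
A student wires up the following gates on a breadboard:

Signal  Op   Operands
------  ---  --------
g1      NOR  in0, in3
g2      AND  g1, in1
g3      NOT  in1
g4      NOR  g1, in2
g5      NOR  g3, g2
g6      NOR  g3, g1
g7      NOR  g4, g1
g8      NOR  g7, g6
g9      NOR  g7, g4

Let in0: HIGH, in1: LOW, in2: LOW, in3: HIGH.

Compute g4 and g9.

g1 = in0 NOR in3 = HIGH NOR HIGH = LOW
g4 = g1 NOR in2 = LOW NOR LOW = HIGH
g7 = g4 NOR g1 = HIGH NOR LOW = LOW
g9 = g7 NOR g4 = LOW NOR HIGH = LOW

g4 = HIGH, g9 = LOW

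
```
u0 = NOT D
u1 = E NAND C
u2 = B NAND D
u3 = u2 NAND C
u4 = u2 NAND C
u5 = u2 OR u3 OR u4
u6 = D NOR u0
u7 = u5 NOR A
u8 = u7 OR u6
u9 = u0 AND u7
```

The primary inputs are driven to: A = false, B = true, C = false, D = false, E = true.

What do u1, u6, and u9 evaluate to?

u1 = true  u6 = false  u9 = false

u0 = NOT D = NOT false = true
u1 = E NAND C = true NAND false = true
u2 = B NAND D = true NAND false = true
u3 = u2 NAND C = true NAND false = true
u4 = u2 NAND C = true NAND false = true
u5 = u2 OR u3 OR u4 = true OR true OR true = true
u6 = D NOR u0 = false NOR true = false
u7 = u5 NOR A = true NOR false = false
u9 = u0 AND u7 = true AND false = false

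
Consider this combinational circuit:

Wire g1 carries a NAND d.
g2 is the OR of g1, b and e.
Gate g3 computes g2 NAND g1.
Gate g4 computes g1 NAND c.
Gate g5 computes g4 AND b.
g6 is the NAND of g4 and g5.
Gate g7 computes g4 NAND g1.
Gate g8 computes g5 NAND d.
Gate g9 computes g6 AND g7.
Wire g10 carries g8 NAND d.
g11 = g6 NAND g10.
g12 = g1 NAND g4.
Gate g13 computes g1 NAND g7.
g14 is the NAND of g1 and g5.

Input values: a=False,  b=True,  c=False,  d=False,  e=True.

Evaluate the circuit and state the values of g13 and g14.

g1 = a NAND d = False NAND False = True
g4 = g1 NAND c = True NAND False = True
g5 = g4 AND b = True AND True = True
g7 = g4 NAND g1 = True NAND True = False
g13 = g1 NAND g7 = True NAND False = True
g14 = g1 NAND g5 = True NAND True = False

g13 = True; g14 = False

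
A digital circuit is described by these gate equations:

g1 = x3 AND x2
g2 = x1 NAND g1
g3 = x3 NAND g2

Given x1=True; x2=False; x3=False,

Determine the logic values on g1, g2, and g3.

g1 = x3 AND x2 = False AND False = False
g2 = x1 NAND g1 = True NAND False = True
g3 = x3 NAND g2 = False NAND True = True

g1 = False, g2 = True, g3 = True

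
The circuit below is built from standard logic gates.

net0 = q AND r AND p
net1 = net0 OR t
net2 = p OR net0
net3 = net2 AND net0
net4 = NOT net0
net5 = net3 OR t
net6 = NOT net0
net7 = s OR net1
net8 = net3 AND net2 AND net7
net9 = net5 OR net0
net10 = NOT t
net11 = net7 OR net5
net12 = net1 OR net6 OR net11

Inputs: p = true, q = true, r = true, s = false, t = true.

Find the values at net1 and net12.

net1 = true, net12 = true

net0 = q AND r AND p = true AND true AND true = true
net1 = net0 OR t = true OR true = true
net2 = p OR net0 = true OR true = true
net3 = net2 AND net0 = true AND true = true
net5 = net3 OR t = true OR true = true
net6 = NOT net0 = NOT true = false
net7 = s OR net1 = false OR true = true
net11 = net7 OR net5 = true OR true = true
net12 = net1 OR net6 OR net11 = true OR false OR true = true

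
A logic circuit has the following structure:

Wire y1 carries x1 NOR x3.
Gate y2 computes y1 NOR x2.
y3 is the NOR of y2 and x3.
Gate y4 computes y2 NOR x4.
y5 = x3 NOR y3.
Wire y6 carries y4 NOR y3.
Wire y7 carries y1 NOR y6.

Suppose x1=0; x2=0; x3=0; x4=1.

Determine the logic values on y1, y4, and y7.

y1 = x1 NOR x3 = 0 NOR 0 = 1
y2 = y1 NOR x2 = 1 NOR 0 = 0
y3 = y2 NOR x3 = 0 NOR 0 = 1
y4 = y2 NOR x4 = 0 NOR 1 = 0
y6 = y4 NOR y3 = 0 NOR 1 = 0
y7 = y1 NOR y6 = 1 NOR 0 = 0

y1 = 1, y4 = 0, y7 = 0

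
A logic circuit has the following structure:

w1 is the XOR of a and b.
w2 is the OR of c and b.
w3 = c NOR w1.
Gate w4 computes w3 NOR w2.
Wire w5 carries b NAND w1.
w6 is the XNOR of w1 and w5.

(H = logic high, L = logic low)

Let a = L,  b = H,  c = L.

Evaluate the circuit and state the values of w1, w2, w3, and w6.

w1 = a XOR b = L XOR H = H
w2 = c OR b = L OR H = H
w3 = c NOR w1 = L NOR H = L
w5 = b NAND w1 = H NAND H = L
w6 = w1 XNOR w5 = H XNOR L = L

w1 = H, w2 = H, w3 = L, w6 = L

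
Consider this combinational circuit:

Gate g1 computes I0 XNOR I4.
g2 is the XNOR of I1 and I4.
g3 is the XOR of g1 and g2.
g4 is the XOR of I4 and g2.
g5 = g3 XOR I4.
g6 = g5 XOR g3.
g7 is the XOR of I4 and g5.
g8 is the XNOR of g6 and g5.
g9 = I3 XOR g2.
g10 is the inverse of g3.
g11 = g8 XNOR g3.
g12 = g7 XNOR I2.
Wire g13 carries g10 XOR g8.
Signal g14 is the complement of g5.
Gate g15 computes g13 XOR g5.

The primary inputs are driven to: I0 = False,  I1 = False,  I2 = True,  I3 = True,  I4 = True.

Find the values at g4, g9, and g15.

g1 = I0 XNOR I4 = False XNOR True = False
g2 = I1 XNOR I4 = False XNOR True = False
g3 = g1 XOR g2 = False XOR False = False
g4 = I4 XOR g2 = True XOR False = True
g5 = g3 XOR I4 = False XOR True = True
g6 = g5 XOR g3 = True XOR False = True
g8 = g6 XNOR g5 = True XNOR True = True
g9 = I3 XOR g2 = True XOR False = True
g10 = NOT g3 = NOT False = True
g13 = g10 XOR g8 = True XOR True = False
g15 = g13 XOR g5 = False XOR True = True

g4 = True, g9 = True, g15 = True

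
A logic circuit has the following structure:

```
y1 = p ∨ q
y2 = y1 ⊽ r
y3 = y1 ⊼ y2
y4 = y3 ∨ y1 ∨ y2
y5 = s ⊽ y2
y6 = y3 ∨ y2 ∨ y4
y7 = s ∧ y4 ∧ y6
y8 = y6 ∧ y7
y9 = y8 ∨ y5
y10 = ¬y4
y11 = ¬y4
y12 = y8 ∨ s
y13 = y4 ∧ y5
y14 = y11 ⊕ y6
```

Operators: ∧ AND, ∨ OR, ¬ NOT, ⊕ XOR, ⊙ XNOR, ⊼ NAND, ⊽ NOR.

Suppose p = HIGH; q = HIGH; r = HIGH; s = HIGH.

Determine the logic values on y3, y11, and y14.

y3 = HIGH, y11 = LOW, y14 = HIGH

y1 = p OR q = HIGH OR HIGH = HIGH
y2 = y1 NOR r = HIGH NOR HIGH = LOW
y3 = y1 NAND y2 = HIGH NAND LOW = HIGH
y4 = y3 OR y1 OR y2 = HIGH OR HIGH OR LOW = HIGH
y6 = y3 OR y2 OR y4 = HIGH OR LOW OR HIGH = HIGH
y11 = NOT y4 = NOT HIGH = LOW
y14 = y11 XOR y6 = LOW XOR HIGH = HIGH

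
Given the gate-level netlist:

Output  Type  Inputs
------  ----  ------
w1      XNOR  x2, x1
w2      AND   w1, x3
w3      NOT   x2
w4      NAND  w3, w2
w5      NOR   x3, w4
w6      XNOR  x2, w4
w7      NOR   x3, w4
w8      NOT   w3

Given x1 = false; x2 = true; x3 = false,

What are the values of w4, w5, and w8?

w4 = true  w5 = false  w8 = true

w1 = x2 XNOR x1 = true XNOR false = false
w2 = w1 AND x3 = false AND false = false
w3 = NOT x2 = NOT true = false
w4 = w3 NAND w2 = false NAND false = true
w5 = x3 NOR w4 = false NOR true = false
w8 = NOT w3 = NOT false = true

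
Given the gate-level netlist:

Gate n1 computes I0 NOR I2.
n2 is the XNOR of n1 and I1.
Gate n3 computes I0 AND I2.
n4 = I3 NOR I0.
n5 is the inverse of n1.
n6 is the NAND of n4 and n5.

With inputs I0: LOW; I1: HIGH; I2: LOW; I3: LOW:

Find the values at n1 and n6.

n1 = HIGH, n6 = HIGH

n1 = I0 NOR I2 = LOW NOR LOW = HIGH
n4 = I3 NOR I0 = LOW NOR LOW = HIGH
n5 = NOT n1 = NOT HIGH = LOW
n6 = n4 NAND n5 = HIGH NAND LOW = HIGH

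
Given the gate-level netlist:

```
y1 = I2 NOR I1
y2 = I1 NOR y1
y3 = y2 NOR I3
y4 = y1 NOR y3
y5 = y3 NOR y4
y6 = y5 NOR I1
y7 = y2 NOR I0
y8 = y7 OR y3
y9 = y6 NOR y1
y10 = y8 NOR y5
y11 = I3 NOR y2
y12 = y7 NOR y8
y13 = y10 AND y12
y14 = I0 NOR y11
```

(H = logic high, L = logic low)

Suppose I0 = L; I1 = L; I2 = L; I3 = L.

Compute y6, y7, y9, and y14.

y1 = I2 NOR I1 = L NOR L = H
y2 = I1 NOR y1 = L NOR H = L
y3 = y2 NOR I3 = L NOR L = H
y4 = y1 NOR y3 = H NOR H = L
y5 = y3 NOR y4 = H NOR L = L
y6 = y5 NOR I1 = L NOR L = H
y7 = y2 NOR I0 = L NOR L = H
y9 = y6 NOR y1 = H NOR H = L
y11 = I3 NOR y2 = L NOR L = H
y14 = I0 NOR y11 = L NOR H = L

y6 = H  y7 = H  y9 = L  y14 = L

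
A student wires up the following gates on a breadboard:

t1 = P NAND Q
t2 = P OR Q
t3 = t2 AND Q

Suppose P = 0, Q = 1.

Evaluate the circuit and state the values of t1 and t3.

t1 = P NAND Q = 0 NAND 1 = 1
t2 = P OR Q = 0 OR 1 = 1
t3 = t2 AND Q = 1 AND 1 = 1

t1 = 1, t3 = 1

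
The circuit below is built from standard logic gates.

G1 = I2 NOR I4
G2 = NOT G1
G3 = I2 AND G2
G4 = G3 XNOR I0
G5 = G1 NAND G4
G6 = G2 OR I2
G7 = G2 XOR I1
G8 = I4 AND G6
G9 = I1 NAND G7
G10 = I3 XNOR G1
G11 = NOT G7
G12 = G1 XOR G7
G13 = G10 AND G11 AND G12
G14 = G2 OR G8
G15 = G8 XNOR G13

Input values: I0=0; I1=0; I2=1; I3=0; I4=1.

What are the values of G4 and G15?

G1 = I2 NOR I4 = 1 NOR 1 = 0
G2 = NOT G1 = NOT 0 = 1
G3 = I2 AND G2 = 1 AND 1 = 1
G4 = G3 XNOR I0 = 1 XNOR 0 = 0
G6 = G2 OR I2 = 1 OR 1 = 1
G7 = G2 XOR I1 = 1 XOR 0 = 1
G8 = I4 AND G6 = 1 AND 1 = 1
G10 = I3 XNOR G1 = 0 XNOR 0 = 1
G11 = NOT G7 = NOT 1 = 0
G12 = G1 XOR G7 = 0 XOR 1 = 1
G13 = G10 AND G11 AND G12 = 1 AND 0 AND 1 = 0
G15 = G8 XNOR G13 = 1 XNOR 0 = 0

G4 = 0; G15 = 0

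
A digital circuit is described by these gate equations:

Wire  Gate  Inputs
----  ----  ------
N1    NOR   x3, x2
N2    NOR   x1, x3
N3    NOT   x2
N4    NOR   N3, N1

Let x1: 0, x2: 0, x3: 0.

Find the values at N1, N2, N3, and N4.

N1 = 1, N2 = 1, N3 = 1, N4 = 0

N1 = x3 NOR x2 = 0 NOR 0 = 1
N2 = x1 NOR x3 = 0 NOR 0 = 1
N3 = NOT x2 = NOT 0 = 1
N4 = N3 NOR N1 = 1 NOR 1 = 0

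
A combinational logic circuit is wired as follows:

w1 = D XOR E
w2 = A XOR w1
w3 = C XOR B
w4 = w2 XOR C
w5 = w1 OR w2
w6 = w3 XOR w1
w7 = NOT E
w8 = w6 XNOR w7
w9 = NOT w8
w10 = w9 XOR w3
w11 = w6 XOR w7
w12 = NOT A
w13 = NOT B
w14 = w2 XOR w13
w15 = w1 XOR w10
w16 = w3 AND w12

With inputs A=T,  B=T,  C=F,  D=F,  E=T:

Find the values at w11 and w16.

w11 = F  w16 = F

w1 = D XOR E = F XOR T = T
w3 = C XOR B = F XOR T = T
w6 = w3 XOR w1 = T XOR T = F
w7 = NOT E = NOT T = F
w11 = w6 XOR w7 = F XOR F = F
w12 = NOT A = NOT T = F
w16 = w3 AND w12 = T AND F = F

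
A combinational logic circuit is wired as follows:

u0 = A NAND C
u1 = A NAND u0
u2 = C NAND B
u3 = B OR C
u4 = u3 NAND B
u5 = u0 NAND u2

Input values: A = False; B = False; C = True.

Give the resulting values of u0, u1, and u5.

u0 = True, u1 = True, u5 = False

u0 = A NAND C = False NAND True = True
u1 = A NAND u0 = False NAND True = True
u2 = C NAND B = True NAND False = True
u5 = u0 NAND u2 = True NAND True = False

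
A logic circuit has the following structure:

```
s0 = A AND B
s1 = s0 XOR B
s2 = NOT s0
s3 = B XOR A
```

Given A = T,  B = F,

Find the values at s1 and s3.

s1 = F, s3 = T

s0 = A AND B = T AND F = F
s1 = s0 XOR B = F XOR F = F
s3 = B XOR A = F XOR T = T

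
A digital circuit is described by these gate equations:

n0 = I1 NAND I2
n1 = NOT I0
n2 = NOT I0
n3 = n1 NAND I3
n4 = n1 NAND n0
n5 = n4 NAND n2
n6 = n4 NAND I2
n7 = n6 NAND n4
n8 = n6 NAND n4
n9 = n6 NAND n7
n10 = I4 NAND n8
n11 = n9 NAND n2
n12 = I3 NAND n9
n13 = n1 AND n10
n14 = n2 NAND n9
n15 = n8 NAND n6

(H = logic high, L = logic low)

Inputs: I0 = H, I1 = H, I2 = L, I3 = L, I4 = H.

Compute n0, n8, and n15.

n0 = H, n8 = L, n15 = H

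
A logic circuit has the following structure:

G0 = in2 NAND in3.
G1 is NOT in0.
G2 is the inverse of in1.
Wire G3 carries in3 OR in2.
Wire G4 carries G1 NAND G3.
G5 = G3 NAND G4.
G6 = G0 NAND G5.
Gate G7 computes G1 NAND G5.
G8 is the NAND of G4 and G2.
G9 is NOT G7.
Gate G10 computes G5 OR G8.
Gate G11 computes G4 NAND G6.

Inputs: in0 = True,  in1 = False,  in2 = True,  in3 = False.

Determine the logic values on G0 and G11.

G0 = True; G11 = False

G0 = in2 NAND in3 = True NAND False = True
G1 = NOT in0 = NOT True = False
G3 = in3 OR in2 = False OR True = True
G4 = G1 NAND G3 = False NAND True = True
G5 = G3 NAND G4 = True NAND True = False
G6 = G0 NAND G5 = True NAND False = True
G11 = G4 NAND G6 = True NAND True = False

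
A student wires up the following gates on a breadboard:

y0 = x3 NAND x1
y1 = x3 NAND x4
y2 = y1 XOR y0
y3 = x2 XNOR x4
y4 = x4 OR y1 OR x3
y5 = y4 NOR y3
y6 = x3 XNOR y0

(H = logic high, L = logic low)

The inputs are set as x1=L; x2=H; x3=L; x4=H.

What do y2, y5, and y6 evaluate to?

y0 = x3 NAND x1 = L NAND L = H
y1 = x3 NAND x4 = L NAND H = H
y2 = y1 XOR y0 = H XOR H = L
y3 = x2 XNOR x4 = H XNOR H = H
y4 = x4 OR y1 OR x3 = H OR H OR L = H
y5 = y4 NOR y3 = H NOR H = L
y6 = x3 XNOR y0 = L XNOR H = L

y2 = L, y5 = L, y6 = L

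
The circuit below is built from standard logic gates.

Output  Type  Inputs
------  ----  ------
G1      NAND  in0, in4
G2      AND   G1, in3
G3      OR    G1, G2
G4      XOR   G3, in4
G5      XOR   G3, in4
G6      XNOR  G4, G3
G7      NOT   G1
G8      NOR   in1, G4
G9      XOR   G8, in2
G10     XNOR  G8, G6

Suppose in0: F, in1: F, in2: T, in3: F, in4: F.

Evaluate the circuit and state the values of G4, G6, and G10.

G4 = T  G6 = T  G10 = F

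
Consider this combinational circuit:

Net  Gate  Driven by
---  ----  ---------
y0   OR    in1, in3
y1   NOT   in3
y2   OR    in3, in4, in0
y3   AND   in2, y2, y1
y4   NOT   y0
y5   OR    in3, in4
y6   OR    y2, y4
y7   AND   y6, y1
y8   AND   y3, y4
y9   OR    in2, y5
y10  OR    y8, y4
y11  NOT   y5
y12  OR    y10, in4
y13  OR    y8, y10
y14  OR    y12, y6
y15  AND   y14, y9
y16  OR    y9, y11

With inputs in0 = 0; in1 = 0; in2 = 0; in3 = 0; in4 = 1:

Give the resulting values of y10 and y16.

y10 = 1, y16 = 1

y0 = in1 OR in3 = 0 OR 0 = 0
y1 = NOT in3 = NOT 0 = 1
y2 = in3 OR in4 OR in0 = 0 OR 1 OR 0 = 1
y3 = in2 AND y2 AND y1 = 0 AND 1 AND 1 = 0
y4 = NOT y0 = NOT 0 = 1
y5 = in3 OR in4 = 0 OR 1 = 1
y8 = y3 AND y4 = 0 AND 1 = 0
y9 = in2 OR y5 = 0 OR 1 = 1
y10 = y8 OR y4 = 0 OR 1 = 1
y11 = NOT y5 = NOT 1 = 0
y16 = y9 OR y11 = 1 OR 0 = 1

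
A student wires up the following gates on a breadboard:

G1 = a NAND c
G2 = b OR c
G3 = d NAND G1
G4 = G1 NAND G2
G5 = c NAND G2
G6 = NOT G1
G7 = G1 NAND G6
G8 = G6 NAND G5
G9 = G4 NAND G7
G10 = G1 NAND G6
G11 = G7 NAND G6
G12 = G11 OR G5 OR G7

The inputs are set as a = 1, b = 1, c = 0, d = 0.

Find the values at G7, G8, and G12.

G1 = a NAND c = 1 NAND 0 = 1
G2 = b OR c = 1 OR 0 = 1
G5 = c NAND G2 = 0 NAND 1 = 1
G6 = NOT G1 = NOT 1 = 0
G7 = G1 NAND G6 = 1 NAND 0 = 1
G8 = G6 NAND G5 = 0 NAND 1 = 1
G11 = G7 NAND G6 = 1 NAND 0 = 1
G12 = G11 OR G5 OR G7 = 1 OR 1 OR 1 = 1

G7 = 1; G8 = 1; G12 = 1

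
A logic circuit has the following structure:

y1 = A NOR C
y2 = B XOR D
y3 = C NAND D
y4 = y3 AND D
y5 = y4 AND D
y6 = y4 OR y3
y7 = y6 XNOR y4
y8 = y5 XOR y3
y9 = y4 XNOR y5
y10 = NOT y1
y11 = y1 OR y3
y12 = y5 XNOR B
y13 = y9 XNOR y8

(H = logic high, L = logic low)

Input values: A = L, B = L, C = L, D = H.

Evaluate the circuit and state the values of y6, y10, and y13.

y1 = A NOR C = L NOR L = H
y3 = C NAND D = L NAND H = H
y4 = y3 AND D = H AND H = H
y5 = y4 AND D = H AND H = H
y6 = y4 OR y3 = H OR H = H
y8 = y5 XOR y3 = H XOR H = L
y9 = y4 XNOR y5 = H XNOR H = H
y10 = NOT y1 = NOT H = L
y13 = y9 XNOR y8 = H XNOR L = L

y6 = H  y10 = L  y13 = L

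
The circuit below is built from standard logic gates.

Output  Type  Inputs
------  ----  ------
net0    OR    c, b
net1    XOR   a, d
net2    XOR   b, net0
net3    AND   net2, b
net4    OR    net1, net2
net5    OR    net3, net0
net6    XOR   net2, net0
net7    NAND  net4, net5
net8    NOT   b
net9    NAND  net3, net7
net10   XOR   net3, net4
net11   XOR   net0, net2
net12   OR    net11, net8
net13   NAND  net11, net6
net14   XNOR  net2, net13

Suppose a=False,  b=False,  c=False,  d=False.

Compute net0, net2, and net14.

net0 = c OR b = False OR False = False
net2 = b XOR net0 = False XOR False = False
net6 = net2 XOR net0 = False XOR False = False
net11 = net0 XOR net2 = False XOR False = False
net13 = net11 NAND net6 = False NAND False = True
net14 = net2 XNOR net13 = False XNOR True = False

net0 = False, net2 = False, net14 = False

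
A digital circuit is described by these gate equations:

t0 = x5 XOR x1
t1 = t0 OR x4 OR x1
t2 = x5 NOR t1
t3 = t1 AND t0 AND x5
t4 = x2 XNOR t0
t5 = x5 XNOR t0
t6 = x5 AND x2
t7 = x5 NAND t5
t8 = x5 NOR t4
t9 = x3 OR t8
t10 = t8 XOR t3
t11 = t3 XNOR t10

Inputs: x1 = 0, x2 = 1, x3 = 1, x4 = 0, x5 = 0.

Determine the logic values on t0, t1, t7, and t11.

t0 = x5 XOR x1 = 0 XOR 0 = 0
t1 = t0 OR x4 OR x1 = 0 OR 0 OR 0 = 0
t3 = t1 AND t0 AND x5 = 0 AND 0 AND 0 = 0
t4 = x2 XNOR t0 = 1 XNOR 0 = 0
t5 = x5 XNOR t0 = 0 XNOR 0 = 1
t7 = x5 NAND t5 = 0 NAND 1 = 1
t8 = x5 NOR t4 = 0 NOR 0 = 1
t10 = t8 XOR t3 = 1 XOR 0 = 1
t11 = t3 XNOR t10 = 0 XNOR 1 = 0

t0 = 0  t1 = 0  t7 = 1  t11 = 0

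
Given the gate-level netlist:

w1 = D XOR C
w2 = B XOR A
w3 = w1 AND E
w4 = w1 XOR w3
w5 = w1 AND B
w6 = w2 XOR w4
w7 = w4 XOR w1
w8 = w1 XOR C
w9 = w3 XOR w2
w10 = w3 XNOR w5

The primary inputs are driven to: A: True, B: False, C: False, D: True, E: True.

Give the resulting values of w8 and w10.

w1 = D XOR C = True XOR False = True
w3 = w1 AND E = True AND True = True
w5 = w1 AND B = True AND False = False
w8 = w1 XOR C = True XOR False = True
w10 = w3 XNOR w5 = True XNOR False = False

w8 = True; w10 = False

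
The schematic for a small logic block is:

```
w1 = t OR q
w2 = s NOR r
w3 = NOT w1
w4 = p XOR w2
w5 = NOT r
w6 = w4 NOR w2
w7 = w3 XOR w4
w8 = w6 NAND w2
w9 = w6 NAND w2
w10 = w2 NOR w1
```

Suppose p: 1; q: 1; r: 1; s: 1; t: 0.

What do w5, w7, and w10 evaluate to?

w5 = 0; w7 = 1; w10 = 0

w1 = t OR q = 0 OR 1 = 1
w2 = s NOR r = 1 NOR 1 = 0
w3 = NOT w1 = NOT 1 = 0
w4 = p XOR w2 = 1 XOR 0 = 1
w5 = NOT r = NOT 1 = 0
w7 = w3 XOR w4 = 0 XOR 1 = 1
w10 = w2 NOR w1 = 0 NOR 1 = 0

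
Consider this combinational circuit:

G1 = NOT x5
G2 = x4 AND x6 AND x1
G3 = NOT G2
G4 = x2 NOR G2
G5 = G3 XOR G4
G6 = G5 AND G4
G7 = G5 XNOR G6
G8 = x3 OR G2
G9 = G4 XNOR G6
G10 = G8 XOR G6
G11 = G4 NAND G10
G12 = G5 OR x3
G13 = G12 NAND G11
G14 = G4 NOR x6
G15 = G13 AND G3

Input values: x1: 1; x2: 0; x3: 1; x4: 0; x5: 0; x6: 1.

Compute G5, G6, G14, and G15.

G5 = 0, G6 = 0, G14 = 0, G15 = 1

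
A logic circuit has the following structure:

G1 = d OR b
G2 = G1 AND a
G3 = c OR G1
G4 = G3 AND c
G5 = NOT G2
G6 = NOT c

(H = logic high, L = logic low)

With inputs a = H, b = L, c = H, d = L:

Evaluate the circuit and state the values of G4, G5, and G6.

G1 = d OR b = L OR L = L
G2 = G1 AND a = L AND H = L
G3 = c OR G1 = H OR L = H
G4 = G3 AND c = H AND H = H
G5 = NOT G2 = NOT L = H
G6 = NOT c = NOT H = L

G4 = H  G5 = H  G6 = L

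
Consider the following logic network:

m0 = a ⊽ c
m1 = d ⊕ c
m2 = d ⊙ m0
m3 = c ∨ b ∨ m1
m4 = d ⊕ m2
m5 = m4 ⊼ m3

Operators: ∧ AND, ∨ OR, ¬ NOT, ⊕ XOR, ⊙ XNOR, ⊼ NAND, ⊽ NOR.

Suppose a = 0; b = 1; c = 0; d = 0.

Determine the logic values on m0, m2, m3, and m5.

m0 = 1; m2 = 0; m3 = 1; m5 = 1

m0 = a NOR c = 0 NOR 0 = 1
m1 = d XOR c = 0 XOR 0 = 0
m2 = d XNOR m0 = 0 XNOR 1 = 0
m3 = c OR b OR m1 = 0 OR 1 OR 0 = 1
m4 = d XOR m2 = 0 XOR 0 = 0
m5 = m4 NAND m3 = 0 NAND 1 = 1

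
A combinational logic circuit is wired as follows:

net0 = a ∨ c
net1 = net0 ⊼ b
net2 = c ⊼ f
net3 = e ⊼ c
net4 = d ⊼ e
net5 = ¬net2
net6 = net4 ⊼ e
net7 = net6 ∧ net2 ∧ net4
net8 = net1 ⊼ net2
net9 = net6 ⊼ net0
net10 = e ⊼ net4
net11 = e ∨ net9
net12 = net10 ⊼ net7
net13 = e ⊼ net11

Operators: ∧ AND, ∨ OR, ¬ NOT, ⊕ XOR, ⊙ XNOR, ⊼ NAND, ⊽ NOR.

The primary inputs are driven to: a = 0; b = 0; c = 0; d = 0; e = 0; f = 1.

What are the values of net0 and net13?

net0 = a OR c = 0 OR 0 = 0
net4 = d NAND e = 0 NAND 0 = 1
net6 = net4 NAND e = 1 NAND 0 = 1
net9 = net6 NAND net0 = 1 NAND 0 = 1
net11 = e OR net9 = 0 OR 1 = 1
net13 = e NAND net11 = 0 NAND 1 = 1

net0 = 0, net13 = 1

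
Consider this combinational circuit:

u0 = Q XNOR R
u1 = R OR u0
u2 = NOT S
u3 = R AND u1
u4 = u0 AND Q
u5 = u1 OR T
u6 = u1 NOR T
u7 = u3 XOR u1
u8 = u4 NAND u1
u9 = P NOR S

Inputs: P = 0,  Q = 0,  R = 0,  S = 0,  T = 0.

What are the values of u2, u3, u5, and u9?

u0 = Q XNOR R = 0 XNOR 0 = 1
u1 = R OR u0 = 0 OR 1 = 1
u2 = NOT S = NOT 0 = 1
u3 = R AND u1 = 0 AND 1 = 0
u5 = u1 OR T = 1 OR 0 = 1
u9 = P NOR S = 0 NOR 0 = 1

u2 = 1, u3 = 0, u5 = 1, u9 = 1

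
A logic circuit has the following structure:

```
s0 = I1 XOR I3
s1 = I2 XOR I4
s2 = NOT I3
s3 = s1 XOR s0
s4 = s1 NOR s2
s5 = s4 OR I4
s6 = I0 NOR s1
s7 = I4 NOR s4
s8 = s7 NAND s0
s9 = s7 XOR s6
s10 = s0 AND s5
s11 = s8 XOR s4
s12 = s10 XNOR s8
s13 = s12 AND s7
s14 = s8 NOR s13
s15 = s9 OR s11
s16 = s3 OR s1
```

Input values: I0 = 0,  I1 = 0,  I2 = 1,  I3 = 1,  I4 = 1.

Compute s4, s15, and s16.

s4 = 1  s15 = 1  s16 = 1

s0 = I1 XOR I3 = 0 XOR 1 = 1
s1 = I2 XOR I4 = 1 XOR 1 = 0
s2 = NOT I3 = NOT 1 = 0
s3 = s1 XOR s0 = 0 XOR 1 = 1
s4 = s1 NOR s2 = 0 NOR 0 = 1
s6 = I0 NOR s1 = 0 NOR 0 = 1
s7 = I4 NOR s4 = 1 NOR 1 = 0
s8 = s7 NAND s0 = 0 NAND 1 = 1
s9 = s7 XOR s6 = 0 XOR 1 = 1
s11 = s8 XOR s4 = 1 XOR 1 = 0
s15 = s9 OR s11 = 1 OR 0 = 1
s16 = s3 OR s1 = 1 OR 0 = 1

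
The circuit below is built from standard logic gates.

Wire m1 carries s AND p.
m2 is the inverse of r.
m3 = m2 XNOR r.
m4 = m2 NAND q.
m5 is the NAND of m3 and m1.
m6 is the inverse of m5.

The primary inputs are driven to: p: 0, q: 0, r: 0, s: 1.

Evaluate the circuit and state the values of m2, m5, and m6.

m2 = 1, m5 = 1, m6 = 0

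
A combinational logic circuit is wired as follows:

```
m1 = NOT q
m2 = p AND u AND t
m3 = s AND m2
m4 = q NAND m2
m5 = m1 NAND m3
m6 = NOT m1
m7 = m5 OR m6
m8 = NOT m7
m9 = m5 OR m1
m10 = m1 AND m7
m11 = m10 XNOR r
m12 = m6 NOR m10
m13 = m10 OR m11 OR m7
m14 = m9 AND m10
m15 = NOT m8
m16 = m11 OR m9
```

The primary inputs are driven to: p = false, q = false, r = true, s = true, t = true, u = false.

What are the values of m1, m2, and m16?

m1 = true  m2 = false  m16 = true

m1 = NOT q = NOT false = true
m2 = p AND u AND t = false AND false AND true = false
m3 = s AND m2 = true AND false = false
m5 = m1 NAND m3 = true NAND false = true
m6 = NOT m1 = NOT true = false
m7 = m5 OR m6 = true OR false = true
m9 = m5 OR m1 = true OR true = true
m10 = m1 AND m7 = true AND true = true
m11 = m10 XNOR r = true XNOR true = true
m16 = m11 OR m9 = true OR true = true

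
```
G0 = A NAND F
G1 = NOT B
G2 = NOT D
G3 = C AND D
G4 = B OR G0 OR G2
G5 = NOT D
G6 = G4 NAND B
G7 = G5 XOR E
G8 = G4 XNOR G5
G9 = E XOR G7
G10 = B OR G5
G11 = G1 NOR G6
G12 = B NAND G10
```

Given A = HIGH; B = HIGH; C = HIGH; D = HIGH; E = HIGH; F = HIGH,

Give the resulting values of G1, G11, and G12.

G0 = A NAND F = HIGH NAND HIGH = LOW
G1 = NOT B = NOT HIGH = LOW
G2 = NOT D = NOT HIGH = LOW
G4 = B OR G0 OR G2 = HIGH OR LOW OR LOW = HIGH
G5 = NOT D = NOT HIGH = LOW
G6 = G4 NAND B = HIGH NAND HIGH = LOW
G10 = B OR G5 = HIGH OR LOW = HIGH
G11 = G1 NOR G6 = LOW NOR LOW = HIGH
G12 = B NAND G10 = HIGH NAND HIGH = LOW

G1 = LOW, G11 = HIGH, G12 = LOW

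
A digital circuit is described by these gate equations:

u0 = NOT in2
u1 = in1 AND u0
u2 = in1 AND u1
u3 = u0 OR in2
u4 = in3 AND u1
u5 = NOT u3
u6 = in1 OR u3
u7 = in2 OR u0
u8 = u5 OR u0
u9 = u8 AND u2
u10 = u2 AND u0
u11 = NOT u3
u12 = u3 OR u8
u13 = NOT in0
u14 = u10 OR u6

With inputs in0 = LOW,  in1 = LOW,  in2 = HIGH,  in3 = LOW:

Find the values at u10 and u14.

u0 = NOT in2 = NOT HIGH = LOW
u1 = in1 AND u0 = LOW AND LOW = LOW
u2 = in1 AND u1 = LOW AND LOW = LOW
u3 = u0 OR in2 = LOW OR HIGH = HIGH
u6 = in1 OR u3 = LOW OR HIGH = HIGH
u10 = u2 AND u0 = LOW AND LOW = LOW
u14 = u10 OR u6 = LOW OR HIGH = HIGH

u10 = LOW, u14 = HIGH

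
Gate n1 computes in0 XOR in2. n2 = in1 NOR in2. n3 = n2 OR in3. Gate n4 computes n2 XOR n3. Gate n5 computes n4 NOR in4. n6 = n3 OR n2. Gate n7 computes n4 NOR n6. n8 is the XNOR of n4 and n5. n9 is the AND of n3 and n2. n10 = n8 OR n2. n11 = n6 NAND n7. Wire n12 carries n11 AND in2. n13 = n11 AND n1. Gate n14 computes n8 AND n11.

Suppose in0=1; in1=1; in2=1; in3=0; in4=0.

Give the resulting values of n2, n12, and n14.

n2 = 0  n12 = 1  n14 = 0

n2 = in1 NOR in2 = 1 NOR 1 = 0
n3 = n2 OR in3 = 0 OR 0 = 0
n4 = n2 XOR n3 = 0 XOR 0 = 0
n5 = n4 NOR in4 = 0 NOR 0 = 1
n6 = n3 OR n2 = 0 OR 0 = 0
n7 = n4 NOR n6 = 0 NOR 0 = 1
n8 = n4 XNOR n5 = 0 XNOR 1 = 0
n11 = n6 NAND n7 = 0 NAND 1 = 1
n12 = n11 AND in2 = 1 AND 1 = 1
n14 = n8 AND n11 = 0 AND 1 = 0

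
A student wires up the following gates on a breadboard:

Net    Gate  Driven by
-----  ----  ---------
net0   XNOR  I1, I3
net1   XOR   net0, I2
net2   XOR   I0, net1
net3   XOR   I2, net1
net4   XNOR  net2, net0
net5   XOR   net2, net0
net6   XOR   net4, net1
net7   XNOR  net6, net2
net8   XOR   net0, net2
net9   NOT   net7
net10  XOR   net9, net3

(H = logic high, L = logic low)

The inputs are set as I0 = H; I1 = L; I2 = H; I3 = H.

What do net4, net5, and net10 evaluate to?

net0 = I1 XNOR I3 = L XNOR H = L
net1 = net0 XOR I2 = L XOR H = H
net2 = I0 XOR net1 = H XOR H = L
net3 = I2 XOR net1 = H XOR H = L
net4 = net2 XNOR net0 = L XNOR L = H
net5 = net2 XOR net0 = L XOR L = L
net6 = net4 XOR net1 = H XOR H = L
net7 = net6 XNOR net2 = L XNOR L = H
net9 = NOT net7 = NOT H = L
net10 = net9 XOR net3 = L XOR L = L

net4 = H; net5 = L; net10 = L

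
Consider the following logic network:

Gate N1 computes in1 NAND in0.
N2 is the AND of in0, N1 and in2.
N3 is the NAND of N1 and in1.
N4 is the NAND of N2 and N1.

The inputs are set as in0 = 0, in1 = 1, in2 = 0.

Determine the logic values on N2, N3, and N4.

N2 = 0, N3 = 0, N4 = 1

N1 = in1 NAND in0 = 1 NAND 0 = 1
N2 = in0 AND N1 AND in2 = 0 AND 1 AND 0 = 0
N3 = N1 NAND in1 = 1 NAND 1 = 0
N4 = N2 NAND N1 = 0 NAND 1 = 1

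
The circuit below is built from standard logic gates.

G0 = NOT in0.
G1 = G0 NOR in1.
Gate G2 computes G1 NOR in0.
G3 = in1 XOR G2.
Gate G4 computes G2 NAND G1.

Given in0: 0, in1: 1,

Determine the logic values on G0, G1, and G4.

G0 = 1  G1 = 0  G4 = 1

G0 = NOT in0 = NOT 0 = 1
G1 = G0 NOR in1 = 1 NOR 1 = 0
G2 = G1 NOR in0 = 0 NOR 0 = 1
G4 = G2 NAND G1 = 1 NAND 0 = 1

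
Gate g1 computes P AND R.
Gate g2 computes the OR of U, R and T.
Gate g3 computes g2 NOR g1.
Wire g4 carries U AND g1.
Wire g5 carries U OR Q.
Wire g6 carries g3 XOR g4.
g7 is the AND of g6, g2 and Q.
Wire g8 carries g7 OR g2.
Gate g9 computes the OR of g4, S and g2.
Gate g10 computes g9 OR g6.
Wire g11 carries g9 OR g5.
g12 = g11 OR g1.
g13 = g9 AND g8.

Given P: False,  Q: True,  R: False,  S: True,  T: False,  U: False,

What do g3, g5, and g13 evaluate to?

g1 = P AND R = False AND False = False
g2 = U OR R OR T = False OR False OR False = False
g3 = g2 NOR g1 = False NOR False = True
g4 = U AND g1 = False AND False = False
g5 = U OR Q = False OR True = True
g6 = g3 XOR g4 = True XOR False = True
g7 = g6 AND g2 AND Q = True AND False AND True = False
g8 = g7 OR g2 = False OR False = False
g9 = g4 OR S OR g2 = False OR True OR False = True
g13 = g9 AND g8 = True AND False = False

g3 = True  g5 = True  g13 = False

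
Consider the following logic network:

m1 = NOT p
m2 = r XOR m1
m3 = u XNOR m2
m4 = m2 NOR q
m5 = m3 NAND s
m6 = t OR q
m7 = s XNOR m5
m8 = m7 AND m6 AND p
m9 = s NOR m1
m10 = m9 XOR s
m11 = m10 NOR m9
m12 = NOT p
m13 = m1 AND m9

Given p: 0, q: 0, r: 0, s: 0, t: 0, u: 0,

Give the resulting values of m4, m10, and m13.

m4 = 0  m10 = 0  m13 = 0

m1 = NOT p = NOT 0 = 1
m2 = r XOR m1 = 0 XOR 1 = 1
m4 = m2 NOR q = 1 NOR 0 = 0
m9 = s NOR m1 = 0 NOR 1 = 0
m10 = m9 XOR s = 0 XOR 0 = 0
m13 = m1 AND m9 = 1 AND 0 = 0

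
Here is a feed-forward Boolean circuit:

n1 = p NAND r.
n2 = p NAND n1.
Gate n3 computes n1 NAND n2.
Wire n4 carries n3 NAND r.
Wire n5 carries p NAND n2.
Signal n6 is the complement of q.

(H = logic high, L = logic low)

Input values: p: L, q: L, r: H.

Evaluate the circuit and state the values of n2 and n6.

n2 = H; n6 = H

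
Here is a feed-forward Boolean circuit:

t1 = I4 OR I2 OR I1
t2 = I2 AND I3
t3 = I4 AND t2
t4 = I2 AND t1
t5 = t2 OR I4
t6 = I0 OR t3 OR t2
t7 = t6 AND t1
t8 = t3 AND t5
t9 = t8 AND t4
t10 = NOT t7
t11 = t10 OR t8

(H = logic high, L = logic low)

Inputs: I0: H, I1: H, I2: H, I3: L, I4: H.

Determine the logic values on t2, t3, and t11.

t2 = L  t3 = L  t11 = L

t1 = I4 OR I2 OR I1 = H OR H OR H = H
t2 = I2 AND I3 = H AND L = L
t3 = I4 AND t2 = H AND L = L
t5 = t2 OR I4 = L OR H = H
t6 = I0 OR t3 OR t2 = H OR L OR L = H
t7 = t6 AND t1 = H AND H = H
t8 = t3 AND t5 = L AND H = L
t10 = NOT t7 = NOT H = L
t11 = t10 OR t8 = L OR L = L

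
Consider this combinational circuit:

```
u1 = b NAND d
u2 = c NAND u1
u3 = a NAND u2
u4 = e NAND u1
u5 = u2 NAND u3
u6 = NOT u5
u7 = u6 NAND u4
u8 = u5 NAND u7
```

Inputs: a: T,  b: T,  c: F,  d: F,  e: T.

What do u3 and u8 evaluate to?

u3 = F, u8 = F

u1 = b NAND d = T NAND F = T
u2 = c NAND u1 = F NAND T = T
u3 = a NAND u2 = T NAND T = F
u4 = e NAND u1 = T NAND T = F
u5 = u2 NAND u3 = T NAND F = T
u6 = NOT u5 = NOT T = F
u7 = u6 NAND u4 = F NAND F = T
u8 = u5 NAND u7 = T NAND T = F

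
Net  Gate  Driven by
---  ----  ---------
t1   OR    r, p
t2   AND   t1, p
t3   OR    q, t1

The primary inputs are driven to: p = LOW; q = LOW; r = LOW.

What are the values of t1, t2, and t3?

t1 = r OR p = LOW OR LOW = LOW
t2 = t1 AND p = LOW AND LOW = LOW
t3 = q OR t1 = LOW OR LOW = LOW

t1 = LOW, t2 = LOW, t3 = LOW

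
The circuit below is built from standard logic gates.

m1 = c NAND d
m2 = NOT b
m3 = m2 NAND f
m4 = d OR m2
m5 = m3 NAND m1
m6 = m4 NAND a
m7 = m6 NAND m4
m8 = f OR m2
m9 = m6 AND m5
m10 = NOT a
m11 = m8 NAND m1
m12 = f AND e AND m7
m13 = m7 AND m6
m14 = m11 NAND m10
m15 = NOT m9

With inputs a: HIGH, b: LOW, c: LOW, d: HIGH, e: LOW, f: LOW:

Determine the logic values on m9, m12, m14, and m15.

m1 = c NAND d = LOW NAND HIGH = HIGH
m2 = NOT b = NOT LOW = HIGH
m3 = m2 NAND f = HIGH NAND LOW = HIGH
m4 = d OR m2 = HIGH OR HIGH = HIGH
m5 = m3 NAND m1 = HIGH NAND HIGH = LOW
m6 = m4 NAND a = HIGH NAND HIGH = LOW
m7 = m6 NAND m4 = LOW NAND HIGH = HIGH
m8 = f OR m2 = LOW OR HIGH = HIGH
m9 = m6 AND m5 = LOW AND LOW = LOW
m10 = NOT a = NOT HIGH = LOW
m11 = m8 NAND m1 = HIGH NAND HIGH = LOW
m12 = f AND e AND m7 = LOW AND LOW AND HIGH = LOW
m14 = m11 NAND m10 = LOW NAND LOW = HIGH
m15 = NOT m9 = NOT LOW = HIGH

m9 = LOW, m12 = LOW, m14 = HIGH, m15 = HIGH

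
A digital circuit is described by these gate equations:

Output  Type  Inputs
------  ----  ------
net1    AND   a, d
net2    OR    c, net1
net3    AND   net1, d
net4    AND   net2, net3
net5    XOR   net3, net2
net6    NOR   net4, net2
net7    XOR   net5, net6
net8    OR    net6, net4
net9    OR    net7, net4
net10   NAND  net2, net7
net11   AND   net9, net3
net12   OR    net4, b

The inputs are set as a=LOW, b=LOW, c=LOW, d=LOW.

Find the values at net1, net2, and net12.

net1 = a AND d = LOW AND LOW = LOW
net2 = c OR net1 = LOW OR LOW = LOW
net3 = net1 AND d = LOW AND LOW = LOW
net4 = net2 AND net3 = LOW AND LOW = LOW
net12 = net4 OR b = LOW OR LOW = LOW

net1 = LOW; net2 = LOW; net12 = LOW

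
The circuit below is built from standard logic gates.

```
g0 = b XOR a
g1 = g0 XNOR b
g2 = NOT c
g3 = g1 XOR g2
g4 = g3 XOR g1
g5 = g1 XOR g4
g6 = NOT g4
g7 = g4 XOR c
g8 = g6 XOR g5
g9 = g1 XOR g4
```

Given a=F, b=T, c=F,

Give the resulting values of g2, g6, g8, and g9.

g0 = b XOR a = T XOR F = T
g1 = g0 XNOR b = T XNOR T = T
g2 = NOT c = NOT F = T
g3 = g1 XOR g2 = T XOR T = F
g4 = g3 XOR g1 = F XOR T = T
g5 = g1 XOR g4 = T XOR T = F
g6 = NOT g4 = NOT T = F
g8 = g6 XOR g5 = F XOR F = F
g9 = g1 XOR g4 = T XOR T = F

g2 = T  g6 = F  g8 = F  g9 = F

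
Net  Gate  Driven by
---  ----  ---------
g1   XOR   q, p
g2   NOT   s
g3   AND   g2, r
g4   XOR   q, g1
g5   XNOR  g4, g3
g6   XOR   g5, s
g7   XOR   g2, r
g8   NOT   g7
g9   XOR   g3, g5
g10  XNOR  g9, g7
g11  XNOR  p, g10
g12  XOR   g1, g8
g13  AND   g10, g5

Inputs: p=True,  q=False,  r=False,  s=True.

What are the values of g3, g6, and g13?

g1 = q XOR p = False XOR True = True
g2 = NOT s = NOT True = False
g3 = g2 AND r = False AND False = False
g4 = q XOR g1 = False XOR True = True
g5 = g4 XNOR g3 = True XNOR False = False
g6 = g5 XOR s = False XOR True = True
g7 = g2 XOR r = False XOR False = False
g9 = g3 XOR g5 = False XOR False = False
g10 = g9 XNOR g7 = False XNOR False = True
g13 = g10 AND g5 = True AND False = False

g3 = False; g6 = True; g13 = False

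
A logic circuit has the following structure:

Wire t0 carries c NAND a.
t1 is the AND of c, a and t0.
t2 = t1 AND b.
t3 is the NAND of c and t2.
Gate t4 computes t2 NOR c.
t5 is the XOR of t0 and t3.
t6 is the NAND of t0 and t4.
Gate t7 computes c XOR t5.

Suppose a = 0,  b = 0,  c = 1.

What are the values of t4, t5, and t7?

t4 = 0  t5 = 0  t7 = 1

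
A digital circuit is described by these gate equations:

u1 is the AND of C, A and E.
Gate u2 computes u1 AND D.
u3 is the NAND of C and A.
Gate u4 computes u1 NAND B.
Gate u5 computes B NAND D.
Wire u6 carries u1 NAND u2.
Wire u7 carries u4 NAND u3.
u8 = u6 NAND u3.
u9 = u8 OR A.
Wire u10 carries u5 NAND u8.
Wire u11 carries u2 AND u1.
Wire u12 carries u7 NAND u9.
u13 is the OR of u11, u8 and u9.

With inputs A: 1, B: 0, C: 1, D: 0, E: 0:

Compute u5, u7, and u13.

u5 = 1; u7 = 1; u13 = 1

u1 = C AND A AND E = 1 AND 1 AND 0 = 0
u2 = u1 AND D = 0 AND 0 = 0
u3 = C NAND A = 1 NAND 1 = 0
u4 = u1 NAND B = 0 NAND 0 = 1
u5 = B NAND D = 0 NAND 0 = 1
u6 = u1 NAND u2 = 0 NAND 0 = 1
u7 = u4 NAND u3 = 1 NAND 0 = 1
u8 = u6 NAND u3 = 1 NAND 0 = 1
u9 = u8 OR A = 1 OR 1 = 1
u11 = u2 AND u1 = 0 AND 0 = 0
u13 = u11 OR u8 OR u9 = 0 OR 1 OR 1 = 1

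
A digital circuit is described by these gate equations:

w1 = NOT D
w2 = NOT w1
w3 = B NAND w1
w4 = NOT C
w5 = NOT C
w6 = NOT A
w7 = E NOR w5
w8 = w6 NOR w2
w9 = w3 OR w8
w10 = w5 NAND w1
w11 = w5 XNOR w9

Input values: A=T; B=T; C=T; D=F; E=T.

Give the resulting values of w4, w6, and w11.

w1 = NOT D = NOT F = T
w2 = NOT w1 = NOT T = F
w3 = B NAND w1 = T NAND T = F
w4 = NOT C = NOT T = F
w5 = NOT C = NOT T = F
w6 = NOT A = NOT T = F
w8 = w6 NOR w2 = F NOR F = T
w9 = w3 OR w8 = F OR T = T
w11 = w5 XNOR w9 = F XNOR T = F

w4 = F, w6 = F, w11 = F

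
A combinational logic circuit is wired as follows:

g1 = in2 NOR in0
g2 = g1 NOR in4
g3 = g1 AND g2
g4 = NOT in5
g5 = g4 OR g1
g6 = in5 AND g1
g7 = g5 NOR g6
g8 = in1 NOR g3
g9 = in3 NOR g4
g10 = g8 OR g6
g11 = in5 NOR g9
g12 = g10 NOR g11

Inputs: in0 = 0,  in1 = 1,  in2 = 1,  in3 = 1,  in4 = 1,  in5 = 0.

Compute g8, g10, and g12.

g8 = 0  g10 = 0  g12 = 0

g1 = in2 NOR in0 = 1 NOR 0 = 0
g2 = g1 NOR in4 = 0 NOR 1 = 0
g3 = g1 AND g2 = 0 AND 0 = 0
g4 = NOT in5 = NOT 0 = 1
g6 = in5 AND g1 = 0 AND 0 = 0
g8 = in1 NOR g3 = 1 NOR 0 = 0
g9 = in3 NOR g4 = 1 NOR 1 = 0
g10 = g8 OR g6 = 0 OR 0 = 0
g11 = in5 NOR g9 = 0 NOR 0 = 1
g12 = g10 NOR g11 = 0 NOR 1 = 0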